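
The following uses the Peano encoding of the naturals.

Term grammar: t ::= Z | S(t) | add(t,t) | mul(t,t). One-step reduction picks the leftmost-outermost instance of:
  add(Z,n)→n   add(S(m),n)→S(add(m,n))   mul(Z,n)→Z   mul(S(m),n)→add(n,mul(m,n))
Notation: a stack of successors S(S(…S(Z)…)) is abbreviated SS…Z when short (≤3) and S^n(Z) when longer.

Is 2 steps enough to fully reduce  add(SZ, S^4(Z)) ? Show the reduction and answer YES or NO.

Answer: YES — reaches normal form S^5(Z) in 2 ≤ 2 steps

Derivation:
  start: add(SZ, S^4(Z))
  step 1: S(add(Z, S^4(Z)))
  step 2: S^5(Z)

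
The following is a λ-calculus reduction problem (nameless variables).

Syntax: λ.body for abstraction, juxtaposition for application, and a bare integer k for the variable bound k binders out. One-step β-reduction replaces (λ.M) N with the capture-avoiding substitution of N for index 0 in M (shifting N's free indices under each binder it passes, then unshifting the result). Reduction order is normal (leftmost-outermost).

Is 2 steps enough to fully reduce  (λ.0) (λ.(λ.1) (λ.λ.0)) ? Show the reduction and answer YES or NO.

Answer: YES — reaches normal form λ.0 in 2 ≤ 2 steps

Reduction:
  start: (λ.0) (λ.(λ.1) (λ.λ.0))
  [1] λ.(λ.1) (λ.λ.0)
  [2] λ.0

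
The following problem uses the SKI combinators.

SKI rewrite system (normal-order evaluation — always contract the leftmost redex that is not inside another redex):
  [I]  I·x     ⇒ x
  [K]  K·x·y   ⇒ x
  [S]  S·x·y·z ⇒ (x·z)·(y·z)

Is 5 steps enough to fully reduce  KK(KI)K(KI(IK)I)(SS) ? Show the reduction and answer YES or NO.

  start: KK(KI)K(KI(IK)I)(SS)
  [1] KK(KI(IK)I)(SS)
  [2] K(SS)

Answer: YES — reaches normal form K(SS) in 2 ≤ 5 steps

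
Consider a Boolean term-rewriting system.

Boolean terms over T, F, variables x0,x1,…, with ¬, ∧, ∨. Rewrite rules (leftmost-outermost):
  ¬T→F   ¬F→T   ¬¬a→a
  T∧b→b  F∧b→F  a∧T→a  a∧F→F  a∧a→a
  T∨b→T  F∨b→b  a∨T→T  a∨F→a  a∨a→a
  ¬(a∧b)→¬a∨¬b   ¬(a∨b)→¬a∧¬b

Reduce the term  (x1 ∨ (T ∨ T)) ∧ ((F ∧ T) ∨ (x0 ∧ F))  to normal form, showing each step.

Answer: normal form = F  (in 6 steps)

Derivation:
  start: (x1 ∨ (T ∨ T)) ∧ ((F ∧ T) ∨ (x0 ∧ F))
  [1] (x1 ∨ T) ∧ ((F ∧ T) ∨ (x0 ∧ F))
  [2] T ∧ ((F ∧ T) ∨ (x0 ∧ F))
  [3] (F ∧ T) ∨ (x0 ∧ F)
  [4] F ∨ (x0 ∧ F)
  [5] x0 ∧ F
  [6] F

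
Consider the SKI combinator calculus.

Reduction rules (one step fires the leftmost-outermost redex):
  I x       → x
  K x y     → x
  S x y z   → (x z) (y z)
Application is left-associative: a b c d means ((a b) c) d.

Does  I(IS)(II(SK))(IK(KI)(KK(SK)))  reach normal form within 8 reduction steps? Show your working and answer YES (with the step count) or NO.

Answer: YES — reaches normal form S(SK)(KI) in 6 ≤ 8 steps

Derivation:
  start: I(IS)(II(SK))(IK(KI)(KK(SK)))
  →1  IS(II(SK))(IK(KI)(KK(SK)))
  →2  S(II(SK))(IK(KI)(KK(SK)))
  →3  S(I(SK))(IK(KI)(KK(SK)))
  →4  S(SK)(IK(KI)(KK(SK)))
  →5  S(SK)(K(KI)(KK(SK)))
  →6  S(SK)(KI)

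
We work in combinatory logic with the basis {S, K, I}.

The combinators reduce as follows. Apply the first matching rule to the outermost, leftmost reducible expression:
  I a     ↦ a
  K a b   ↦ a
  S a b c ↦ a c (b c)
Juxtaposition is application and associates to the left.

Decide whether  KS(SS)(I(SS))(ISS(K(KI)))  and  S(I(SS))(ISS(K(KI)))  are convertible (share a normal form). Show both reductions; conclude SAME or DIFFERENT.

Answer: SAME — A ⇓ S(SS)(SS(K(KI))), B ⇓ S(SS)(SS(K(KI)))

Reduction:
Term A:
  start: KS(SS)(I(SS))(ISS(K(KI)))
  →1  S(I(SS))(ISS(K(KI)))
  →2  S(SS)(ISS(K(KI)))
  →3  S(SS)(SS(K(KI)))

Term B:
  start: S(I(SS))(ISS(K(KI)))
  →1  S(SS)(ISS(K(KI)))
  →2  S(SS)(SS(K(KI)))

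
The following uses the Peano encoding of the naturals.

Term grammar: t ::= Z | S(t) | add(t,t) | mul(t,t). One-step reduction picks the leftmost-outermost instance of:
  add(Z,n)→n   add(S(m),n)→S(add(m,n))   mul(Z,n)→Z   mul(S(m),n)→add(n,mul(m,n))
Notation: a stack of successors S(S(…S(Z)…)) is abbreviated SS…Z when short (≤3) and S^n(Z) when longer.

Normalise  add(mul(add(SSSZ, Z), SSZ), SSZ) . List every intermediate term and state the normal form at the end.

Answer: normal form = S^8(Z)  (in 24 steps)

Working:
  start: add(mul(add(SSSZ, Z), SSZ), SSZ)
  step 1: add(mul(S(add(SSZ, Z)), SSZ), SSZ)
  step 2: add(add(SSZ, mul(add(SSZ, Z), SSZ)), SSZ)
  step 3: add(S(add(SZ, mul(add(SSZ, Z), SSZ))), SSZ)
  step 4: S(add(add(SZ, mul(add(SSZ, Z), SSZ)), SSZ))
  step 5: S(add(S(add(Z, mul(add(SSZ, Z), SSZ))), SSZ))
  step 6: S(S(add(add(Z, mul(add(SSZ, Z), SSZ)), SSZ)))
  step 7: S(S(add(mul(add(SSZ, Z), SSZ), SSZ)))
  step 8: S(S(add(mul(S(add(SZ, Z)), SSZ), SSZ)))
  step 9: S(S(add(add(SSZ, mul(add(SZ, Z), SSZ)), SSZ)))
  step 10: S(S(add(S(add(SZ, mul(add(SZ, Z), SSZ))), SSZ)))
  step 11: S(S(S(add(add(SZ, mul(add(SZ, Z), SSZ)), SSZ))))
  step 12: S(S(S(add(S(add(Z, mul(add(SZ, Z), SSZ))), SSZ))))
  step 13: S(S(S(S(add(add(Z, mul(add(SZ, Z), SSZ)), SSZ)))))
  step 14: S(S(S(S(add(mul(add(SZ, Z), SSZ), SSZ)))))
  step 15: S(S(S(S(add(mul(S(add(Z, Z)), SSZ), SSZ)))))
  step 16: S(S(S(S(add(add(SSZ, mul(add(Z, Z), SSZ)), SSZ)))))
  step 17: S(S(S(S(add(S(add(SZ, mul(add(Z, Z), SSZ))), SSZ)))))
  step 18: S(S(S(S(S(add(add(SZ, mul(add(Z, Z), SSZ)), SSZ))))))
  step 19: S(S(S(S(S(add(S(add(Z, mul(add(Z, Z), SSZ))), SSZ))))))
  step 20: S(S(S(S(S(S(add(add(Z, mul(add(Z, Z), SSZ)), SSZ)))))))
  step 21: S(S(S(S(S(S(add(mul(add(Z, Z), SSZ), SSZ)))))))
  step 22: S(S(S(S(S(S(add(mul(Z, SSZ), SSZ)))))))
  step 23: S(S(S(S(S(S(add(Z, SSZ)))))))
  step 24: S^8(Z)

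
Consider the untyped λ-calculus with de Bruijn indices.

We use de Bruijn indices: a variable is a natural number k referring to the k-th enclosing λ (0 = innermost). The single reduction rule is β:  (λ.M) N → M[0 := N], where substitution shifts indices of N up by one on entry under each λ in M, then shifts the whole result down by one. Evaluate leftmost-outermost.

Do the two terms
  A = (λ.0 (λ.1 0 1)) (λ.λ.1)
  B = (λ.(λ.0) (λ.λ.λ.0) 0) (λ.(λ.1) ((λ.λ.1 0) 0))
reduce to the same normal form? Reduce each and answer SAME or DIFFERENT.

Term A:
  start: (λ.0 (λ.1 0 1)) (λ.λ.1)
  [1] (λ.λ.1) (λ.(λ.λ.1) 0 (λ.λ.1))
  [2] λ.λ.(λ.λ.1) 0 (λ.λ.1)
  [3] λ.λ.(λ.1) (λ.λ.1)
  [4] λ.λ.0

Term B:
  start: (λ.(λ.0) (λ.λ.λ.0) 0) (λ.(λ.1) ((λ.λ.1 0) 0))
  [1] (λ.0) (λ.λ.λ.0) (λ.(λ.1) ((λ.λ.1 0) 0))
  [2] (λ.λ.λ.0) (λ.(λ.1) ((λ.λ.1 0) 0))
  [3] λ.λ.0

Answer: SAME — A ⇓ λ.λ.0, B ⇓ λ.λ.0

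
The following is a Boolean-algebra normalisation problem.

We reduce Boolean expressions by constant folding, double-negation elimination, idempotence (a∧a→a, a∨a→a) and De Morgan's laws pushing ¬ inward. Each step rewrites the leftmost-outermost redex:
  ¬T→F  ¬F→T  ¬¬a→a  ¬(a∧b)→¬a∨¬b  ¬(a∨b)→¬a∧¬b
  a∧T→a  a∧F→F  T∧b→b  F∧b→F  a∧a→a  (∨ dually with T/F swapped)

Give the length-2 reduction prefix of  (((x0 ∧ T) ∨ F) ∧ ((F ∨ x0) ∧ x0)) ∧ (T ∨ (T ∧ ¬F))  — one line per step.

  start: (((x0 ∧ T) ∨ F) ∧ ((F ∨ x0) ∧ x0)) ∧ (T ∨ (T ∧ ¬F))
  step 1: ((x0 ∧ T) ∧ ((F ∨ x0) ∧ x0)) ∧ (T ∨ (T ∧ ¬F))
  step 2: (x0 ∧ ((F ∨ x0) ∧ x0)) ∧ (T ∨ (T ∧ ¬F))

Answer: after 2 steps: (x0 ∧ ((F ∨ x0) ∧ x0)) ∧ (T ∨ (T ∧ ¬F))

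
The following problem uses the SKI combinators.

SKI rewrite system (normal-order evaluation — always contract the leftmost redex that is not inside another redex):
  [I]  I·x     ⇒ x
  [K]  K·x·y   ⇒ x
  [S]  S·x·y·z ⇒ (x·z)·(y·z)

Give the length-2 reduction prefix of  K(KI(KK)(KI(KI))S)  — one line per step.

Answer: after 2 steps: K(KI(KI)S)

Reduction:
  start: K(KI(KK)(KI(KI))S)
  step 1: K(I(KI(KI))S)
  step 2: K(KI(KI)S)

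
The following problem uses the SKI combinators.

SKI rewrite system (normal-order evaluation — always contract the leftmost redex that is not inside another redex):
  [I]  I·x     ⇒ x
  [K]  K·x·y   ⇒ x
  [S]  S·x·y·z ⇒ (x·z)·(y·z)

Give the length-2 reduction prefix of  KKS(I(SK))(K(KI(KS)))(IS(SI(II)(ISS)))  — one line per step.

Answer: after 2 steps: I(SK)(IS(SI(II)(ISS)))

Reduction:
  start: KKS(I(SK))(K(KI(KS)))(IS(SI(II)(ISS)))
  →1  K(I(SK))(K(KI(KS)))(IS(SI(II)(ISS)))
  →2  I(SK)(IS(SI(II)(ISS)))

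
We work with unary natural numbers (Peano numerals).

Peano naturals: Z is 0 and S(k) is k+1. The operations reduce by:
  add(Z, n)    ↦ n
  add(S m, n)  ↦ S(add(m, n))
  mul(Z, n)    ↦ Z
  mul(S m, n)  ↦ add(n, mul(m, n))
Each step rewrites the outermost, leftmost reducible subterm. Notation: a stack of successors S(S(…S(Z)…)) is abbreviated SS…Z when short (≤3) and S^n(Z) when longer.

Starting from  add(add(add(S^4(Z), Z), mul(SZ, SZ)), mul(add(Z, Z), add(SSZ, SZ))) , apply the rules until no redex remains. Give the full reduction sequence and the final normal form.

  start: add(add(add(S^4(Z), Z), mul(SZ, SZ)), mul(add(Z, Z), add(SSZ, SZ)))
  step 1: add(add(S(add(SSSZ, Z)), mul(SZ, SZ)), mul(add(Z, Z), add(SSZ, SZ)))
  step 2: add(S(add(add(SSSZ, Z), mul(SZ, SZ))), mul(add(Z, Z), add(SSZ, SZ)))
  step 3: S(add(add(add(SSSZ, Z), mul(SZ, SZ)), mul(add(Z, Z), add(SSZ, SZ))))
  step 4: S(add(add(S(add(SSZ, Z)), mul(SZ, SZ)), mul(add(Z, Z), add(SSZ, SZ))))
  step 5: S(add(S(add(add(SSZ, Z), mul(SZ, SZ))), mul(add(Z, Z), add(SSZ, SZ))))
  step 6: S(S(add(add(add(SSZ, Z), mul(SZ, SZ)), mul(add(Z, Z), add(SSZ, SZ)))))
  step 7: S(S(add(add(S(add(SZ, Z)), mul(SZ, SZ)), mul(add(Z, Z), add(SSZ, SZ)))))
  step 8: S(S(add(S(add(add(SZ, Z), mul(SZ, SZ))), mul(add(Z, Z), add(SSZ, SZ)))))
  step 9: S(S(S(add(add(add(SZ, Z), mul(SZ, SZ)), mul(add(Z, Z), add(SSZ, SZ))))))
  step 10: S(S(S(add(add(S(add(Z, Z)), mul(SZ, SZ)), mul(add(Z, Z), add(SSZ, SZ))))))
  step 11: S(S(S(add(S(add(add(Z, Z), mul(SZ, SZ))), mul(add(Z, Z), add(SSZ, SZ))))))
  step 12: S(S(S(S(add(add(add(Z, Z), mul(SZ, SZ)), mul(add(Z, Z), add(SSZ, SZ)))))))
  step 13: S(S(S(S(add(add(Z, mul(SZ, SZ)), mul(add(Z, Z), add(SSZ, SZ)))))))
  step 14: S(S(S(S(add(mul(SZ, SZ), mul(add(Z, Z), add(SSZ, SZ)))))))
  step 15: S(S(S(S(add(add(SZ, mul(Z, SZ)), mul(add(Z, Z), add(SSZ, SZ)))))))
  step 16: S(S(S(S(add(S(add(Z, mul(Z, SZ))), mul(add(Z, Z), add(SSZ, SZ)))))))
  step 17: S(S(S(S(S(add(add(Z, mul(Z, SZ)), mul(add(Z, Z), add(SSZ, SZ))))))))
  step 18: S(S(S(S(S(add(mul(Z, SZ), mul(add(Z, Z), add(SSZ, SZ))))))))
  step 19: S(S(S(S(S(add(Z, mul(add(Z, Z), add(SSZ, SZ))))))))
  step 20: S(S(S(S(S(mul(add(Z, Z), add(SSZ, SZ)))))))
  step 21: S(S(S(S(S(mul(Z, add(SSZ, SZ)))))))
  step 22: S^5(Z)

Answer: normal form = S^5(Z)  (in 22 steps)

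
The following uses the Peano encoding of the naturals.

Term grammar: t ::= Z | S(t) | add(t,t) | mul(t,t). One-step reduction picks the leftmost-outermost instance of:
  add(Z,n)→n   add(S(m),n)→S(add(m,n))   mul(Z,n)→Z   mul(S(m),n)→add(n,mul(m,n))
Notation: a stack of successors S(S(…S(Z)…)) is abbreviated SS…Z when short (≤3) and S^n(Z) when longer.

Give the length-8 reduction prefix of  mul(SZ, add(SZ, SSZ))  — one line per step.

Answer: after 8 steps: SSSZ

Reduction:
  start: mul(SZ, add(SZ, SSZ))
  →1  add(add(SZ, SSZ), mul(Z, add(SZ, SSZ)))
  →2  add(S(add(Z, SSZ)), mul(Z, add(SZ, SSZ)))
  →3  S(add(add(Z, SSZ), mul(Z, add(SZ, SSZ))))
  →4  S(add(SSZ, mul(Z, add(SZ, SSZ))))
  →5  S(S(add(SZ, mul(Z, add(SZ, SSZ)))))
  →6  S(S(S(add(Z, mul(Z, add(SZ, SSZ))))))
  →7  S(S(S(mul(Z, add(SZ, SSZ)))))
  →8  SSSZ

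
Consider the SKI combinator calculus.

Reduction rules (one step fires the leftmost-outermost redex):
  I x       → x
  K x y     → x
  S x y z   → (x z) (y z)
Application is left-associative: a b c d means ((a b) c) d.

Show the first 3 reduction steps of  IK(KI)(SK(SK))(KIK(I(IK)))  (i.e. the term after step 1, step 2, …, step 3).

  start: IK(KI)(SK(SK))(KIK(I(IK)))
  [1] K(KI)(SK(SK))(KIK(I(IK)))
  [2] KI(KIK(I(IK)))
  [3] I

Answer: after 3 steps: I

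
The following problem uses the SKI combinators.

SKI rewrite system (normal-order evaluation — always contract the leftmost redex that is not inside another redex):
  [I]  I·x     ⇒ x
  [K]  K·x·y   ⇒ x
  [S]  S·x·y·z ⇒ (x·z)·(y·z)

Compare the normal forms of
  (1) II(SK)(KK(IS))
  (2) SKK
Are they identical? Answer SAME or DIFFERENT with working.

Answer: SAME — A ⇓ SKK, B ⇓ SKK

Derivation:
Term A:
  start: II(SK)(KK(IS))
  step 1: I(SK)(KK(IS))
  step 2: SK(KK(IS))
  step 3: SKK

Term B:
  start: SKK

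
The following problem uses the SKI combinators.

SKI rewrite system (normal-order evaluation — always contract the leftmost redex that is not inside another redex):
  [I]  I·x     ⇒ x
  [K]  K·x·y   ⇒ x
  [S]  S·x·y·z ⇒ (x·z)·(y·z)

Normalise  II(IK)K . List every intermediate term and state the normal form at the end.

  start: II(IK)K
  step 1: I(IK)K
  step 2: IKK
  step 3: KK

Answer: normal form = KK  (in 3 steps)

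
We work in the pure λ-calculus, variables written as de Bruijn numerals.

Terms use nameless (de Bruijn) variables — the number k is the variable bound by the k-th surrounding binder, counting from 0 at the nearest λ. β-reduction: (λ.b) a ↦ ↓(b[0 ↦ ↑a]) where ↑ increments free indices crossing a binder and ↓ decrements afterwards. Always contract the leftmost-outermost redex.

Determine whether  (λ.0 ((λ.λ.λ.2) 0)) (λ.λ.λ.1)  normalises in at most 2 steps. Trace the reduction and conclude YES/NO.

  start: (λ.0 ((λ.λ.λ.2) 0)) (λ.λ.λ.1)
  step 1: (λ.λ.λ.1) ((λ.λ.λ.2) (λ.λ.λ.1))
  step 2: λ.λ.1

Answer: YES — reaches normal form λ.λ.1 in 2 ≤ 2 steps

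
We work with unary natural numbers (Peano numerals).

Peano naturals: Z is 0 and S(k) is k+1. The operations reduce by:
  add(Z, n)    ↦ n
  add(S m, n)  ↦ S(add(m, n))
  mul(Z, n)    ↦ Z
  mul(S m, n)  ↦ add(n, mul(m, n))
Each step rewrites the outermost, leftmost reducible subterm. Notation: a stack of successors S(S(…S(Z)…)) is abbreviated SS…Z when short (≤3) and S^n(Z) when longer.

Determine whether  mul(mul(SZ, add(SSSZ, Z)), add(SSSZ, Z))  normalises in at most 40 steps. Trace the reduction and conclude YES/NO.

Answer: YES — reaches normal form S^9(Z) in 38 ≤ 40 steps

Reduction:
  start: mul(mul(SZ, add(SSSZ, Z)), add(SSSZ, Z))
  →1  mul(add(add(SSSZ, Z), mul(Z, add(SSSZ, Z))), add(SSSZ, Z))
  →2  mul(add(S(add(SSZ, Z)), mul(Z, add(SSSZ, Z))), add(SSSZ, Z))
  →3  mul(S(add(add(SSZ, Z), mul(Z, add(SSSZ, Z)))), add(SSSZ, Z))
  →4  add(add(SSSZ, Z), mul(add(add(SSZ, Z), mul(Z, add(SSSZ, Z))), add(SSSZ, Z)))
  →5  add(S(add(SSZ, Z)), mul(add(add(SSZ, Z), mul(Z, add(SSSZ, Z))), add(SSSZ, Z)))
  →6  S(add(add(SSZ, Z), mul(add(add(SSZ, Z), mul(Z, add(SSSZ, Z))), add(SSSZ, Z))))
  →7  S(add(S(add(SZ, Z)), mul(add(add(SSZ, Z), mul(Z, add(SSSZ, Z))), add(SSSZ, Z))))
  →8  S(S(add(add(SZ, Z), mul(add(add(SSZ, Z), mul(Z, add(SSSZ, Z))), add(SSSZ, Z)))))
  →9  S(S(add(S(add(Z, Z)), mul(add(add(SSZ, Z), mul(Z, add(SSSZ, Z))), add(SSSZ, Z)))))
  →10  S(S(S(add(add(Z, Z), mul(add(add(SSZ, Z), mul(Z, add(SSSZ, Z))), add(SSSZ, Z))))))
  →11  S(S(S(add(Z, mul(add(add(SSZ, Z), mul(Z, add(SSSZ, Z))), add(SSSZ, Z))))))
  →12  S(S(S(mul(add(add(SSZ, Z), mul(Z, add(SSSZ, Z))), add(SSSZ, Z)))))
  →13  S(S(S(mul(add(S(add(SZ, Z)), mul(Z, add(SSSZ, Z))), add(SSSZ, Z)))))
  →14  S(S(S(mul(S(add(add(SZ, Z), mul(Z, add(SSSZ, Z)))), add(SSSZ, Z)))))
  →15  S(S(S(add(add(SSSZ, Z), mul(add(add(SZ, Z), mul(Z, add(SSSZ, Z))), add(SSSZ, Z))))))
  →16  S(S(S(add(S(add(SSZ, Z)), mul(add(add(SZ, Z), mul(Z, add(SSSZ, Z))), add(SSSZ, Z))))))
  →17  S(S(S(S(add(add(SSZ, Z), mul(add(add(SZ, Z), mul(Z, add(SSSZ, Z))), add(SSSZ, Z)))))))
  →18  S(S(S(S(add(S(add(SZ, Z)), mul(add(add(SZ, Z), mul(Z, add(SSSZ, Z))), add(SSSZ, Z)))))))
  →19  S(S(S(S(S(add(add(SZ, Z), mul(add(add(SZ, Z), mul(Z, add(SSSZ, Z))), add(SSSZ, Z))))))))
  →20  S(S(S(S(S(add(S(add(Z, Z)), mul(add(add(SZ, Z), mul(Z, add(SSSZ, Z))), add(SSSZ, Z))))))))
  →21  S(S(S(S(S(S(add(add(Z, Z), mul(add(add(SZ, Z), mul(Z, add(SSSZ, Z))), add(SSSZ, Z)))))))))
  →22  S(S(S(S(S(S(add(Z, mul(add(add(SZ, Z), mul(Z, add(SSSZ, Z))), add(SSSZ, Z)))))))))
  →23  S(S(S(S(S(S(mul(add(add(SZ, Z), mul(Z, add(SSSZ, Z))), add(SSSZ, Z))))))))
  →24  S(S(S(S(S(S(mul(add(S(add(Z, Z)), mul(Z, add(SSSZ, Z))), add(SSSZ, Z))))))))
  →25  S(S(S(S(S(S(mul(S(add(add(Z, Z), mul(Z, add(SSSZ, Z)))), add(SSSZ, Z))))))))
  →26  S(S(S(S(S(S(add(add(SSSZ, Z), mul(add(add(Z, Z), mul(Z, add(SSSZ, Z))), add(SSSZ, Z)))))))))
  →27  S(S(S(S(S(S(add(S(add(SSZ, Z)), mul(add(add(Z, Z), mul(Z, add(SSSZ, Z))), add(SSSZ, Z)))))))))
  →28  S(S(S(S(S(S(S(add(add(SSZ, Z), mul(add(add(Z, Z), mul(Z, add(SSSZ, Z))), add(SSSZ, Z))))))))))
  →29  S(S(S(S(S(S(S(add(S(add(SZ, Z)), mul(add(add(Z, Z), mul(Z, add(SSSZ, Z))), add(SSSZ, Z))))))))))
  →30  S(S(S(S(S(S(S(S(add(add(SZ, Z), mul(add(add(Z, Z), mul(Z, add(SSSZ, Z))), add(SSSZ, Z)))))))))))
  →31  S(S(S(S(S(S(S(S(add(S(add(Z, Z)), mul(add(add(Z, Z), mul(Z, add(SSSZ, Z))), add(SSSZ, Z)))))))))))
  →32  S(S(S(S(S(S(S(S(S(add(add(Z, Z), mul(add(add(Z, Z), mul(Z, add(SSSZ, Z))), add(SSSZ, Z))))))))))))
  →33  S(S(S(S(S(S(S(S(S(add(Z, mul(add(add(Z, Z), mul(Z, add(SSSZ, Z))), add(SSSZ, Z))))))))))))
  →34  S(S(S(S(S(S(S(S(S(mul(add(add(Z, Z), mul(Z, add(SSSZ, Z))), add(SSSZ, Z)))))))))))
  →35  S(S(S(S(S(S(S(S(S(mul(add(Z, mul(Z, add(SSSZ, Z))), add(SSSZ, Z)))))))))))
  →36  S(S(S(S(S(S(S(S(S(mul(mul(Z, add(SSSZ, Z)), add(SSSZ, Z)))))))))))
  →37  S(S(S(S(S(S(S(S(S(mul(Z, add(SSSZ, Z)))))))))))
  →38  S^9(Z)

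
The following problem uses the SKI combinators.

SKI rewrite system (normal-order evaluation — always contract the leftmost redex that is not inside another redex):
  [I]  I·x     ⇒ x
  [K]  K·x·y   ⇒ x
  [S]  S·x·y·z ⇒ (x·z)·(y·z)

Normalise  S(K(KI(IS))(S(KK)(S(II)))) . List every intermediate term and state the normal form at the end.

  start: S(K(KI(IS))(S(KK)(S(II))))
  [1] S(KI(IS))
  [2] SI

Answer: normal form = SI  (in 2 steps)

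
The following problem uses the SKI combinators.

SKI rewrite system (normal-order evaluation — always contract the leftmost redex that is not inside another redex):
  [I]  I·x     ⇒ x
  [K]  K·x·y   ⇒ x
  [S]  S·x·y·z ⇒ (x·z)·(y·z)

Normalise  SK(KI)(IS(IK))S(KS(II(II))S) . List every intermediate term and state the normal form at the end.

  start: SK(KI)(IS(IK))S(KS(II(II))S)
  [1] K(IS(IK))(KI(IS(IK)))S(KS(II(II))S)
  [2] IS(IK)S(KS(II(II))S)
  [3] S(IK)S(KS(II(II))S)
  [4] IK(KS(II(II))S)(S(KS(II(II))S))
  [5] K(KS(II(II))S)(S(KS(II(II))S))
  [6] KS(II(II))S
  [7] SS

Answer: normal form = SS  (in 7 steps)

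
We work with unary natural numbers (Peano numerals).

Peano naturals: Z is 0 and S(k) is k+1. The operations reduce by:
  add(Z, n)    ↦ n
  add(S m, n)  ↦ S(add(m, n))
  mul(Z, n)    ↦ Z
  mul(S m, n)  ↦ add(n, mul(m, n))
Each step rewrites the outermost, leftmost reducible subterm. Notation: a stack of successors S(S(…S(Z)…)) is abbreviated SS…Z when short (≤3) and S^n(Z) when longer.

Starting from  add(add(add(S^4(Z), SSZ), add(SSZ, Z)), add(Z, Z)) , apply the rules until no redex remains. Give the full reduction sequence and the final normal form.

Answer: normal form = S^8(Z)  (in 25 steps)

Derivation:
  start: add(add(add(S^4(Z), SSZ), add(SSZ, Z)), add(Z, Z))
  →1  add(add(S(add(SSSZ, SSZ)), add(SSZ, Z)), add(Z, Z))
  →2  add(S(add(add(SSSZ, SSZ), add(SSZ, Z))), add(Z, Z))
  →3  S(add(add(add(SSSZ, SSZ), add(SSZ, Z)), add(Z, Z)))
  →4  S(add(add(S(add(SSZ, SSZ)), add(SSZ, Z)), add(Z, Z)))
  →5  S(add(S(add(add(SSZ, SSZ), add(SSZ, Z))), add(Z, Z)))
  →6  S(S(add(add(add(SSZ, SSZ), add(SSZ, Z)), add(Z, Z))))
  →7  S(S(add(add(S(add(SZ, SSZ)), add(SSZ, Z)), add(Z, Z))))
  →8  S(S(add(S(add(add(SZ, SSZ), add(SSZ, Z))), add(Z, Z))))
  →9  S(S(S(add(add(add(SZ, SSZ), add(SSZ, Z)), add(Z, Z)))))
  →10  S(S(S(add(add(S(add(Z, SSZ)), add(SSZ, Z)), add(Z, Z)))))
  →11  S(S(S(add(S(add(add(Z, SSZ), add(SSZ, Z))), add(Z, Z)))))
  →12  S(S(S(S(add(add(add(Z, SSZ), add(SSZ, Z)), add(Z, Z))))))
  →13  S(S(S(S(add(add(SSZ, add(SSZ, Z)), add(Z, Z))))))
  →14  S(S(S(S(add(S(add(SZ, add(SSZ, Z))), add(Z, Z))))))
  →15  S(S(S(S(S(add(add(SZ, add(SSZ, Z)), add(Z, Z)))))))
  →16  S(S(S(S(S(add(S(add(Z, add(SSZ, Z))), add(Z, Z)))))))
  →17  S(S(S(S(S(S(add(add(Z, add(SSZ, Z)), add(Z, Z))))))))
  →18  S(S(S(S(S(S(add(add(SSZ, Z), add(Z, Z))))))))
  →19  S(S(S(S(S(S(add(S(add(SZ, Z)), add(Z, Z))))))))
  →20  S(S(S(S(S(S(S(add(add(SZ, Z), add(Z, Z)))))))))
  →21  S(S(S(S(S(S(S(add(S(add(Z, Z)), add(Z, Z)))))))))
  →22  S(S(S(S(S(S(S(S(add(add(Z, Z), add(Z, Z))))))))))
  →23  S(S(S(S(S(S(S(S(add(Z, add(Z, Z))))))))))
  →24  S(S(S(S(S(S(S(S(add(Z, Z)))))))))
  →25  S^8(Z)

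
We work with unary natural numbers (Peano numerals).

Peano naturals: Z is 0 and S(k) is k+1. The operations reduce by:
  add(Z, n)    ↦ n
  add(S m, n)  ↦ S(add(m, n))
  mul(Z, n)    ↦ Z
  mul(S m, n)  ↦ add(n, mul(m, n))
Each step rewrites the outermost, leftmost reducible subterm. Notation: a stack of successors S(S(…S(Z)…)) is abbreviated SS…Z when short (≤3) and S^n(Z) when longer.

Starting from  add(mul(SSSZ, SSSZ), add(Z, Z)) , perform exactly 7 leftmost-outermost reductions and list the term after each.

Answer: after 7 steps: S(S(S(add(add(Z, mul(SSZ, SSSZ)), add(Z, Z)))))

Reduction:
  start: add(mul(SSSZ, SSSZ), add(Z, Z))
  →1  add(add(SSSZ, mul(SSZ, SSSZ)), add(Z, Z))
  →2  add(S(add(SSZ, mul(SSZ, SSSZ))), add(Z, Z))
  →3  S(add(add(SSZ, mul(SSZ, SSSZ)), add(Z, Z)))
  →4  S(add(S(add(SZ, mul(SSZ, SSSZ))), add(Z, Z)))
  →5  S(S(add(add(SZ, mul(SSZ, SSSZ)), add(Z, Z))))
  →6  S(S(add(S(add(Z, mul(SSZ, SSSZ))), add(Z, Z))))
  →7  S(S(S(add(add(Z, mul(SSZ, SSSZ)), add(Z, Z)))))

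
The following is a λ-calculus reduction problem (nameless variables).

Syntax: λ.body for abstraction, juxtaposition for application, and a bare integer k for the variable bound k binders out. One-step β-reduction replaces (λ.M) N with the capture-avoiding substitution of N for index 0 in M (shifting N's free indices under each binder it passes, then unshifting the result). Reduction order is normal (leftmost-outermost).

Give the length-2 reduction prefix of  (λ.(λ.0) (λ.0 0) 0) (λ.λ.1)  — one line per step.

Answer: after 2 steps: (λ.0 0) (λ.λ.1)

Derivation:
  start: (λ.(λ.0) (λ.0 0) 0) (λ.λ.1)
  step 1: (λ.0) (λ.0 0) (λ.λ.1)
  step 2: (λ.0 0) (λ.λ.1)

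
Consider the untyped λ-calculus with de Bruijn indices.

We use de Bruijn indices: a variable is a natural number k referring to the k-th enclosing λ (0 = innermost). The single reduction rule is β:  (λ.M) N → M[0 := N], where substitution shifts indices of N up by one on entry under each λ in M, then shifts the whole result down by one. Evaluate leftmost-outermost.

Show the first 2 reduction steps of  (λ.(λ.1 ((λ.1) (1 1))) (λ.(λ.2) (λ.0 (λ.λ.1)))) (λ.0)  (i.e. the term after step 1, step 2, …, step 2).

  start: (λ.(λ.1 ((λ.1) (1 1))) (λ.(λ.2) (λ.0 (λ.λ.1)))) (λ.0)
  →1  (λ.(λ.0) ((λ.1) ((λ.0) (λ.0)))) (λ.(λ.λ.0) (λ.0 (λ.λ.1)))
  →2  (λ.0) ((λ.λ.(λ.λ.0) (λ.0 (λ.λ.1))) ((λ.0) (λ.0)))

Answer: after 2 steps: (λ.0) ((λ.λ.(λ.λ.0) (λ.0 (λ.λ.1))) ((λ.0) (λ.0)))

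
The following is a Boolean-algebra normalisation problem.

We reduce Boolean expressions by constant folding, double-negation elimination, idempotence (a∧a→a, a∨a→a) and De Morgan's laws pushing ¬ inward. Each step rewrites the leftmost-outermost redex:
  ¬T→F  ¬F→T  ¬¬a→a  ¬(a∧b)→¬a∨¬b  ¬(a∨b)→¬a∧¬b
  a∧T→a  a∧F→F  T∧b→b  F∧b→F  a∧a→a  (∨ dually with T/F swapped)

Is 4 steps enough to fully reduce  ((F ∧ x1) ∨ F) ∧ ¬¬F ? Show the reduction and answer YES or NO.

  start: ((F ∧ x1) ∨ F) ∧ ¬¬F
  [1] (F ∧ x1) ∧ ¬¬F
  [2] F ∧ ¬¬F
  [3] F

Answer: YES — reaches normal form F in 3 ≤ 4 steps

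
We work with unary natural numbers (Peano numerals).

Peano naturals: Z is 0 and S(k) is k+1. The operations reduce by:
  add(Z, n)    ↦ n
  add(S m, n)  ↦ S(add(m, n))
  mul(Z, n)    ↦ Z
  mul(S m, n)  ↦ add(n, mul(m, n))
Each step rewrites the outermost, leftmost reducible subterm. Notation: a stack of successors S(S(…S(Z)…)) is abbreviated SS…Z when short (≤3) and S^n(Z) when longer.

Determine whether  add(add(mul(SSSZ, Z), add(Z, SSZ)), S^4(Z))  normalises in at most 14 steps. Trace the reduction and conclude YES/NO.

  start: add(add(mul(SSSZ, Z), add(Z, SSZ)), S^4(Z))
  [1] add(add(add(Z, mul(SSZ, Z)), add(Z, SSZ)), S^4(Z))
  [2] add(add(mul(SSZ, Z), add(Z, SSZ)), S^4(Z))
  [3] add(add(add(Z, mul(SZ, Z)), add(Z, SSZ)), S^4(Z))
  [4] add(add(mul(SZ, Z), add(Z, SSZ)), S^4(Z))
  [5] add(add(add(Z, mul(Z, Z)), add(Z, SSZ)), S^4(Z))
  [6] add(add(mul(Z, Z), add(Z, SSZ)), S^4(Z))
  [7] add(add(Z, add(Z, SSZ)), S^4(Z))
  [8] add(add(Z, SSZ), S^4(Z))
  [9] add(SSZ, S^4(Z))
  [10] S(add(SZ, S^4(Z)))
  [11] S(S(add(Z, S^4(Z))))
  [12] S^6(Z)

Answer: YES — reaches normal form S^6(Z) in 12 ≤ 14 steps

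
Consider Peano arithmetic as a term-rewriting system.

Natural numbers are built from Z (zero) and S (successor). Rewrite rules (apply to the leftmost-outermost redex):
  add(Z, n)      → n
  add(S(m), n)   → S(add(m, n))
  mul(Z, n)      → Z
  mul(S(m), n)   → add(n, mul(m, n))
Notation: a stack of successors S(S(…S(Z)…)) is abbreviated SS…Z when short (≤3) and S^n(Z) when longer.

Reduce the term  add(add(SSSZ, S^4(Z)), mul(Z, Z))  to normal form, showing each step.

  start: add(add(SSSZ, S^4(Z)), mul(Z, Z))
  step 1: add(S(add(SSZ, S^4(Z))), mul(Z, Z))
  step 2: S(add(add(SSZ, S^4(Z)), mul(Z, Z)))
  step 3: S(add(S(add(SZ, S^4(Z))), mul(Z, Z)))
  step 4: S(S(add(add(SZ, S^4(Z)), mul(Z, Z))))
  step 5: S(S(add(S(add(Z, S^4(Z))), mul(Z, Z))))
  step 6: S(S(S(add(add(Z, S^4(Z)), mul(Z, Z)))))
  step 7: S(S(S(add(S^4(Z), mul(Z, Z)))))
  step 8: S(S(S(S(add(SSSZ, mul(Z, Z))))))
  step 9: S(S(S(S(S(add(SSZ, mul(Z, Z)))))))
  step 10: S(S(S(S(S(S(add(SZ, mul(Z, Z))))))))
  step 11: S(S(S(S(S(S(S(add(Z, mul(Z, Z)))))))))
  step 12: S(S(S(S(S(S(S(mul(Z, Z))))))))
  step 13: S^7(Z)

Answer: normal form = S^7(Z)  (in 13 steps)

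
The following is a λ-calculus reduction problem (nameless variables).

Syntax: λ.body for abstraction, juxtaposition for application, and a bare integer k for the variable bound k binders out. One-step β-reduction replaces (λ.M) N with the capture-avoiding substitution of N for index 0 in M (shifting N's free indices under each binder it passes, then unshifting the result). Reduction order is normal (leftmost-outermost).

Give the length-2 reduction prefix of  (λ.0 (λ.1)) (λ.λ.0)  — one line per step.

Answer: after 2 steps: λ.0

Reduction:
  start: (λ.0 (λ.1)) (λ.λ.0)
  step 1: (λ.λ.0) (λ.λ.λ.0)
  step 2: λ.0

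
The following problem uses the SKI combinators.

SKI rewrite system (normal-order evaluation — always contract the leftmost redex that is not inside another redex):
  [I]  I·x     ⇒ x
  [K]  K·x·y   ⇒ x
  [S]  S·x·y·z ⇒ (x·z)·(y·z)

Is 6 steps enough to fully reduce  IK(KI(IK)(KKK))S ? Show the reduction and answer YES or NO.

  start: IK(KI(IK)(KKK))S
  [1] K(KI(IK)(KKK))S
  [2] KI(IK)(KKK)
  [3] I(KKK)
  [4] KKK
  [5] K

Answer: YES — reaches normal form K in 5 ≤ 6 steps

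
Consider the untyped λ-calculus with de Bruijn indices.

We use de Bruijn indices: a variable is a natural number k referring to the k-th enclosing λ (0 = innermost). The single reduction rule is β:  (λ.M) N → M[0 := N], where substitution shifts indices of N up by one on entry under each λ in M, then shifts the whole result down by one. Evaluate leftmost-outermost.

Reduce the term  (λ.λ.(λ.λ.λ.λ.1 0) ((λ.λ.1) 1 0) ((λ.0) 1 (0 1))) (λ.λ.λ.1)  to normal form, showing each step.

Answer: normal form = λ.λ.λ.1 0  (in 3 steps)

Working:
  start: (λ.λ.(λ.λ.λ.λ.1 0) ((λ.λ.1) 1 0) ((λ.0) 1 (0 1))) (λ.λ.λ.1)
  [1] λ.(λ.λ.λ.λ.1 0) ((λ.λ.1) (λ.λ.λ.1) 0) ((λ.0) (λ.λ.λ.1) (0 (λ.λ.λ.1)))
  [2] λ.(λ.λ.λ.1 0) ((λ.0) (λ.λ.λ.1) (0 (λ.λ.λ.1)))
  [3] λ.λ.λ.1 0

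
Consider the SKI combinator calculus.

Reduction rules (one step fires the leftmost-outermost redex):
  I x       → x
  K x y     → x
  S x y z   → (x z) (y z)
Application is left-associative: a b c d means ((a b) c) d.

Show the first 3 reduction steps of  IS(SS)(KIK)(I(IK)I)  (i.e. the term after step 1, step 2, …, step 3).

Answer: after 3 steps: S(KIK(I(IK)I))(I(IK)I(KIK(I(IK)I)))

Reduction:
  start: IS(SS)(KIK)(I(IK)I)
  →1  S(SS)(KIK)(I(IK)I)
  →2  SS(I(IK)I)(KIK(I(IK)I))
  →3  S(KIK(I(IK)I))(I(IK)I(KIK(I(IK)I)))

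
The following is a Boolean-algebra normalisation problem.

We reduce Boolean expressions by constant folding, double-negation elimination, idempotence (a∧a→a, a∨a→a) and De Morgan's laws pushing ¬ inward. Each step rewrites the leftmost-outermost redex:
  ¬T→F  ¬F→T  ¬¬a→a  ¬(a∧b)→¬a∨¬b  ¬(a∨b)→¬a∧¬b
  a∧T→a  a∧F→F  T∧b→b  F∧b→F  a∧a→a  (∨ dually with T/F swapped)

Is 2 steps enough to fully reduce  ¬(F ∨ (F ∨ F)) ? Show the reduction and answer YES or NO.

  start: ¬(F ∨ (F ∨ F))
  →1  ¬F ∧ ¬(F ∨ F)
  →2  T ∧ ¬(F ∨ F)

Answer: NO — after 2 steps the term is T ∧ ¬(F ∨ F), not yet normal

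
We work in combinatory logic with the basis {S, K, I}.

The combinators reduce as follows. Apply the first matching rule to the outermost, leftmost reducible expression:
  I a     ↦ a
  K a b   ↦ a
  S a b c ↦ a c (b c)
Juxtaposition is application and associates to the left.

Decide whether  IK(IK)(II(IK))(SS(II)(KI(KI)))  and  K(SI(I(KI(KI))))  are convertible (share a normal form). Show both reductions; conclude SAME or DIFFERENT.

Term A:
  start: IK(IK)(II(IK))(SS(II)(KI(KI)))
  →1  K(IK)(II(IK))(SS(II)(KI(KI)))
  →2  IK(SS(II)(KI(KI)))
  →3  K(SS(II)(KI(KI)))
  →4  K(S(KI(KI))(II(KI(KI))))
  →5  K(SI(II(KI(KI))))
  →6  K(SI(I(KI(KI))))
  →7  K(SI(KI(KI)))
  →8  K(SII)

Term B:
  start: K(SI(I(KI(KI))))
  →1  K(SI(KI(KI)))
  →2  K(SII)

Answer: SAME — A ⇓ K(SII), B ⇓ K(SII)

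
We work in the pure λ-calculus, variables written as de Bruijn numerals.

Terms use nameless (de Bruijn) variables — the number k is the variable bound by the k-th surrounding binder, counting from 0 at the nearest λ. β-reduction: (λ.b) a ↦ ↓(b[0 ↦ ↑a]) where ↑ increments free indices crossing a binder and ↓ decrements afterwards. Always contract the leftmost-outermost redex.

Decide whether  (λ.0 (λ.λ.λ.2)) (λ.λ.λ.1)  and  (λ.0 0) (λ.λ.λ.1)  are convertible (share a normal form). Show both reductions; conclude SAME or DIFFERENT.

Answer: SAME — A ⇓ λ.λ.1, B ⇓ λ.λ.1

Working:
Term A:
  start: (λ.0 (λ.λ.λ.2)) (λ.λ.λ.1)
  step 1: (λ.λ.λ.1) (λ.λ.λ.2)
  step 2: λ.λ.1

Term B:
  start: (λ.0 0) (λ.λ.λ.1)
  step 1: (λ.λ.λ.1) (λ.λ.λ.1)
  step 2: λ.λ.1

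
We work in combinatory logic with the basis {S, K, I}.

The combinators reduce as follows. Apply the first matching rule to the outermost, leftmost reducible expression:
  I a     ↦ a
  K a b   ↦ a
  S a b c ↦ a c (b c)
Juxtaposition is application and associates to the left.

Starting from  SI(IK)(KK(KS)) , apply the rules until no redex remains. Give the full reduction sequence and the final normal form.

Answer: normal form = K(KK)  (in 5 steps)

Working:
  start: SI(IK)(KK(KS))
  step 1: I(KK(KS))(IK(KK(KS)))
  step 2: KK(KS)(IK(KK(KS)))
  step 3: K(IK(KK(KS)))
  step 4: K(K(KK(KS)))
  step 5: K(KK)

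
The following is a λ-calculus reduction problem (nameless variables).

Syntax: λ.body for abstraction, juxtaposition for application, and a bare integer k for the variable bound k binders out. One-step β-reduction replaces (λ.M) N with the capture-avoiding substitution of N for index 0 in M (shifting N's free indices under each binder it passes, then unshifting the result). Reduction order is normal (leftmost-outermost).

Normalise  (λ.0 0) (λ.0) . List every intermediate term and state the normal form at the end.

  start: (λ.0 0) (λ.0)
  step 1: (λ.0) (λ.0)
  step 2: λ.0

Answer: normal form = λ.0  (in 2 steps)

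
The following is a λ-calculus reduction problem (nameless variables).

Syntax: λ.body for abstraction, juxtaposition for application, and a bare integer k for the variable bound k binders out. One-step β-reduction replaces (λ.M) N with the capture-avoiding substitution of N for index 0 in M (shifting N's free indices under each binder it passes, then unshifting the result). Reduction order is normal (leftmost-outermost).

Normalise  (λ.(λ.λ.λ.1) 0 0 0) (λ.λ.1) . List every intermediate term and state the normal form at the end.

Answer: normal form = λ.λ.1  (in 4 steps)

Working:
  start: (λ.(λ.λ.λ.1) 0 0 0) (λ.λ.1)
  →1  (λ.λ.λ.1) (λ.λ.1) (λ.λ.1) (λ.λ.1)
  →2  (λ.λ.1) (λ.λ.1) (λ.λ.1)
  →3  (λ.λ.λ.1) (λ.λ.1)
  →4  λ.λ.1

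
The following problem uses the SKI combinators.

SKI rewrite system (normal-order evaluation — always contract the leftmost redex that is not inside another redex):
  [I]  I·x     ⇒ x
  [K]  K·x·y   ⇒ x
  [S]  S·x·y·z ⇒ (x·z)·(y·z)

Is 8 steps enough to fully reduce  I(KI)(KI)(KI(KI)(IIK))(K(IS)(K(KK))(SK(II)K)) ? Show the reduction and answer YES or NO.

Answer: NO — after 8 steps the term is K(IS(SK(II)K)), not yet normal

Working:
  start: I(KI)(KI)(KI(KI)(IIK))(K(IS)(K(KK))(SK(II)K))
  [1] KI(KI)(KI(KI)(IIK))(K(IS)(K(KK))(SK(II)K))
  [2] I(KI(KI)(IIK))(K(IS)(K(KK))(SK(II)K))
  [3] KI(KI)(IIK)(K(IS)(K(KK))(SK(II)K))
  [4] I(IIK)(K(IS)(K(KK))(SK(II)K))
  [5] IIK(K(IS)(K(KK))(SK(II)K))
  [6] IK(K(IS)(K(KK))(SK(II)K))
  [7] K(K(IS)(K(KK))(SK(II)K))
  [8] K(IS(SK(II)K))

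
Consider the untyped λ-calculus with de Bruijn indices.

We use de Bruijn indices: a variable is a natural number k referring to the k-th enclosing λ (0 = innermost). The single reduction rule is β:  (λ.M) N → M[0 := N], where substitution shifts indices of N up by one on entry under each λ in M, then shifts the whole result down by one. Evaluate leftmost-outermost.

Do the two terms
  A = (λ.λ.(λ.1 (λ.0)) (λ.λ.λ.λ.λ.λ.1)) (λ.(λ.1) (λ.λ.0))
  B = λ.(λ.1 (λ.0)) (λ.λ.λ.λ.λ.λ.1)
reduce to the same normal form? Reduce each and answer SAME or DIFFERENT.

Answer: SAME — A ⇓ λ.0 (λ.0), B ⇓ λ.0 (λ.0)

Reduction:
Term A:
  start: (λ.λ.(λ.1 (λ.0)) (λ.λ.λ.λ.λ.λ.1)) (λ.(λ.1) (λ.λ.0))
  step 1: λ.(λ.1 (λ.0)) (λ.λ.λ.λ.λ.λ.1)
  step 2: λ.0 (λ.0)

Term B:
  start: λ.(λ.1 (λ.0)) (λ.λ.λ.λ.λ.λ.1)
  step 1: λ.0 (λ.0)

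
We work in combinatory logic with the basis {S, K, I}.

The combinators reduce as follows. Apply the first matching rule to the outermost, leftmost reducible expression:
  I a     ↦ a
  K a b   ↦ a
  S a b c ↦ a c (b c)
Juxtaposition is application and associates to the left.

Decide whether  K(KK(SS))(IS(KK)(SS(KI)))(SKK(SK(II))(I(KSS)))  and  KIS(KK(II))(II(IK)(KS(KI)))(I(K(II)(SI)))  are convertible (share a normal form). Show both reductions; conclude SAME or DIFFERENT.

Term A:
  start: K(KK(SS))(IS(KK)(SS(KI)))(SKK(SK(II))(I(KSS)))
  →1  KK(SS)(SKK(SK(II))(I(KSS)))
  →2  K(SKK(SK(II))(I(KSS)))
  →3  K(K(SK(II))(K(SK(II)))(I(KSS)))
  →4  K(SK(II)(I(KSS)))
  →5  K(K(I(KSS))(II(I(KSS))))
  →6  K(I(KSS))
  →7  K(KSS)
  →8  KS

Term B:
  start: KIS(KK(II))(II(IK)(KS(KI)))(I(K(II)(SI)))
  →1  I(KK(II))(II(IK)(KS(KI)))(I(K(II)(SI)))
  →2  KK(II)(II(IK)(KS(KI)))(I(K(II)(SI)))
  →3  K(II(IK)(KS(KI)))(I(K(II)(SI)))
  →4  II(IK)(KS(KI))
  →5  I(IK)(KS(KI))
  →6  IK(KS(KI))
  →7  K(KS(KI))
  →8  KS

Answer: SAME — A ⇓ KS, B ⇓ KS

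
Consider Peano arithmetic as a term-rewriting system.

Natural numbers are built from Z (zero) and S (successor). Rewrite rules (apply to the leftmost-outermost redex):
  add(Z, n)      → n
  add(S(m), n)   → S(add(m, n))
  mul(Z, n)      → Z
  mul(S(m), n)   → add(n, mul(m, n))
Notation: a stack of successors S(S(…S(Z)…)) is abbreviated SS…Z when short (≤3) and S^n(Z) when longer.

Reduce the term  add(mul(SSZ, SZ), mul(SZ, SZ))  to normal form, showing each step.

Answer: normal form = SSSZ  (in 14 steps)

Derivation:
  start: add(mul(SSZ, SZ), mul(SZ, SZ))
  step 1: add(add(SZ, mul(SZ, SZ)), mul(SZ, SZ))
  step 2: add(S(add(Z, mul(SZ, SZ))), mul(SZ, SZ))
  step 3: S(add(add(Z, mul(SZ, SZ)), mul(SZ, SZ)))
  step 4: S(add(mul(SZ, SZ), mul(SZ, SZ)))
  step 5: S(add(add(SZ, mul(Z, SZ)), mul(SZ, SZ)))
  step 6: S(add(S(add(Z, mul(Z, SZ))), mul(SZ, SZ)))
  step 7: S(S(add(add(Z, mul(Z, SZ)), mul(SZ, SZ))))
  step 8: S(S(add(mul(Z, SZ), mul(SZ, SZ))))
  step 9: S(S(add(Z, mul(SZ, SZ))))
  step 10: S(S(mul(SZ, SZ)))
  step 11: S(S(add(SZ, mul(Z, SZ))))
  step 12: S(S(S(add(Z, mul(Z, SZ)))))
  step 13: S(S(S(mul(Z, SZ))))
  step 14: SSSZ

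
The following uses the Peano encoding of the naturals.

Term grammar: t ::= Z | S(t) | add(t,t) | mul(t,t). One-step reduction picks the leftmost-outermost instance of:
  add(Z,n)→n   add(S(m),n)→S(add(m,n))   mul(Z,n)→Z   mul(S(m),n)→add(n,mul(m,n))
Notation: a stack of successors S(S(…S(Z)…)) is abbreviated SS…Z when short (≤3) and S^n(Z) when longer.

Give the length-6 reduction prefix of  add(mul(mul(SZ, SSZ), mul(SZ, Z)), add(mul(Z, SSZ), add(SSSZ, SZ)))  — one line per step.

  start: add(mul(mul(SZ, SSZ), mul(SZ, Z)), add(mul(Z, SSZ), add(SSSZ, SZ)))
  [1] add(mul(add(SSZ, mul(Z, SSZ)), mul(SZ, Z)), add(mul(Z, SSZ), add(SSSZ, SZ)))
  [2] add(mul(S(add(SZ, mul(Z, SSZ))), mul(SZ, Z)), add(mul(Z, SSZ), add(SSSZ, SZ)))
  [3] add(add(mul(SZ, Z), mul(add(SZ, mul(Z, SSZ)), mul(SZ, Z))), add(mul(Z, SSZ), add(SSSZ, SZ)))
  [4] add(add(add(Z, mul(Z, Z)), mul(add(SZ, mul(Z, SSZ)), mul(SZ, Z))), add(mul(Z, SSZ), add(SSSZ, SZ)))
  [5] add(add(mul(Z, Z), mul(add(SZ, mul(Z, SSZ)), mul(SZ, Z))), add(mul(Z, SSZ), add(SSSZ, SZ)))
  [6] add(add(Z, mul(add(SZ, mul(Z, SSZ)), mul(SZ, Z))), add(mul(Z, SSZ), add(SSSZ, SZ)))

Answer: after 6 steps: add(add(Z, mul(add(SZ, mul(Z, SSZ)), mul(SZ, Z))), add(mul(Z, SSZ), add(SSSZ, SZ)))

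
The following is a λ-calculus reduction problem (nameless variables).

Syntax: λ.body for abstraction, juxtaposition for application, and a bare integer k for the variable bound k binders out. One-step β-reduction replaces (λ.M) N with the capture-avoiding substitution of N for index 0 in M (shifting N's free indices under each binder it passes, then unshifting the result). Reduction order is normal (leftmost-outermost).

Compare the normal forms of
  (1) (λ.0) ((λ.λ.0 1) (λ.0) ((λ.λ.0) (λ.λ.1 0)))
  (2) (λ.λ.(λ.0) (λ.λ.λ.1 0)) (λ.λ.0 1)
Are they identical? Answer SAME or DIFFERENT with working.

Answer: DIFFERENT — A ⇓ λ.0, B ⇓ λ.λ.λ.λ.1 0

Reduction:
Term A:
  start: (λ.0) ((λ.λ.0 1) (λ.0) ((λ.λ.0) (λ.λ.1 0)))
  →1  (λ.λ.0 1) (λ.0) ((λ.λ.0) (λ.λ.1 0))
  →2  (λ.0 (λ.0)) ((λ.λ.0) (λ.λ.1 0))
  →3  (λ.λ.0) (λ.λ.1 0) (λ.0)
  →4  (λ.0) (λ.0)
  →5  λ.0

Term B:
  start: (λ.λ.(λ.0) (λ.λ.λ.1 0)) (λ.λ.0 1)
  →1  λ.(λ.0) (λ.λ.λ.1 0)
  →2  λ.λ.λ.λ.1 0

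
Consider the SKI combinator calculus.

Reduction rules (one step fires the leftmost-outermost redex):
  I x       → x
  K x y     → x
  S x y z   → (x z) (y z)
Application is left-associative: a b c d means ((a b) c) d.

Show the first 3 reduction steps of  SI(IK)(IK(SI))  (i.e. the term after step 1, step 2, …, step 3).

  start: SI(IK)(IK(SI))
  step 1: I(IK(SI))(IK(IK(SI)))
  step 2: IK(SI)(IK(IK(SI)))
  step 3: K(SI)(IK(IK(SI)))

Answer: after 3 steps: K(SI)(IK(IK(SI)))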